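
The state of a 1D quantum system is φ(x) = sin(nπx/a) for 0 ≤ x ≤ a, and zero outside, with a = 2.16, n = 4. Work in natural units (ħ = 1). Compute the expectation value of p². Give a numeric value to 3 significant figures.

p² φ = −ħ² d²φ/dx²; ⟨p²⟩ = −ħ² ∫ φ*·φ'' dx / ∫|φ|² dx.
d/dx sin(nπx/a) = (nπ/a)·cos(nπx/a) and d²/dx² sin(nπx/a) = −(nπ/a)²·sin(nπx/a); on 0 ≤ x ≤ a, ∫sin²(nπx/a) dx = a/2 and ∫sin(nπx/a)·cos(nπx/a) dx = 0.
State is unnormalized: ∫|φ|² dx = 1.0800, and ∫φ*·(−ħ² φ'') dx = 36.554, so ⟨p²⟩ = 36.554 / 1.0800.
⟨p²⟩ = 33.846.

33.8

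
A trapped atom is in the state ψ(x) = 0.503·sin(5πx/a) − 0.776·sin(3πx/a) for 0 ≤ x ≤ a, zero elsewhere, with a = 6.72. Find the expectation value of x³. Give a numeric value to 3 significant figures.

54.1

⟨x³⟩ = ∫ x³·|ψ|² dx / ∫|ψ|² dx (integrals over the domain).
On 0 ≤ x ≤ a (j ≠ l): ∫sin²(jπx/a) dx = a/2, ∫sin(jπx/a)·sin(lπx/a) dx = 0; diagonal moments ∫x·sin²(jπx/a) dx = a²/4, ∫x²·sin²(jπx/a) dx = a³·(1/6 − 1/(4j²π²)); cross terms ∫x·sin(jπx/a)·sin(lπx/a) dx = 0 for j + l even and −4jla²/(π²(j² − l²)²) for j + l odd, ∫x²·sin(jπx/a)·sin(lπx/a) dx = (−1)^(j+l)·4jla³/(π²(j² − l²)²); higher powers the same way via product-to-sum and parts.
State is unnormalized: ∫|ψ|² dx = 2.8734, and ∫ψ*·x³·ψ dx = 155.32, so ⟨x³⟩ = 155.32 / 2.8734.
⟨x³⟩ = 54.054.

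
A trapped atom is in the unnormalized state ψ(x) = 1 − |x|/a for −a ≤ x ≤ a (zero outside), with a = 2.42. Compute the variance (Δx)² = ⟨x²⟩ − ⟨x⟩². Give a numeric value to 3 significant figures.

Compute ⟨x⟩ and ⟨x²⟩ separately, then (Δx)² = ⟨x²⟩ − ⟨x⟩².
ψ is even, so ∫ over [−a, a] = 2∫₀ᵃ with ψ = 1 − x/a there: ∫₀ᵃ (1 − x/a)² dx = a/3, ∫₀ᵃ x²(1 − x/a)² dx = a³/30, ∫₀ᵃ x⁴(1 − x/a)² dx = a⁵/105.
Normalization: ∫|ψ|² dx = 1.6133.
⟨x⟩ = 0.0000 and ⟨x²⟩ = 0.58564.
(Δx)² = 0.58564 − (0.0000)² = 0.58564.

0.586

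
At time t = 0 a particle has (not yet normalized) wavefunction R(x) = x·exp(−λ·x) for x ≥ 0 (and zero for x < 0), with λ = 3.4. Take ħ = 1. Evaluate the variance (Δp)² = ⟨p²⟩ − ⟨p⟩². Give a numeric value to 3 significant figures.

11.6

Compute ⟨p⟩ and ⟨p²⟩ separately; (Δp)² = ⟨p²⟩ − ⟨p⟩².
Differentiate x·exp(−λ·x) with the product rule; every integrand then reduces to terms xʲ·e^(−2λx) on [0, ∞), with ∫₀^∞ xʲ·e^(−2λx) dx = j!/(2λ)^(j+1).
Normalization: ∫|R|² dx = 0.0063607.
⟨p⟩ = 0.0000 and ⟨p²⟩ = 11.560.
(Δp)² = 11.560 − (0.0000)² = 11.560.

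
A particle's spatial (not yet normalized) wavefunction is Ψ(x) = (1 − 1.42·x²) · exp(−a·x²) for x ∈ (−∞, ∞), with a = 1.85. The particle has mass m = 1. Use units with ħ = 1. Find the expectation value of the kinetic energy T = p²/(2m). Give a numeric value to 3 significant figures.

2.09

T = −(ħ²/2m) d²/dx², so ⟨T⟩ = −(ħ²/2m) ∫ Ψ*·Ψ'' dx / ∫|Ψ|² dx; with m = 1.
Expand each integrand as polynomial × e^(−2ax²) and use ∫x^(2j)·e^(−2ax²) dx = (2j−1)!!/(4a)^j · √(π/(2a)), odd powers → 0; here √(π/(2a)) = 0.92145. Differentiate with the product rule, d/dx e^(−ax²) = −2ax·e^(−ax²).
State is unnormalized: ∫|Ψ|² dx = 0.66961, and ∫Ψ*·(−ħ²/2m · Ψ'') dx = 1.3992, so ⟨T⟩ = 1.3992 / 0.66961.
⟨T⟩ = 2.0895.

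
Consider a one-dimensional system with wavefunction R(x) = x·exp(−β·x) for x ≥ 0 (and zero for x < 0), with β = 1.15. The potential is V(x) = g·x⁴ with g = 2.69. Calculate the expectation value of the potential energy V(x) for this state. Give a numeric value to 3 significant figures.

34.6

⟨V⟩ = ∫ V(x)·|R|² dx / ∫|R|² dx.
Every integrand reduces to terms xʲ·e^(−2βx) on [0, ∞); use ∫₀^∞ xʲ·e^(−2βx) dx = j!/(2β)^(j+1).
State is unnormalized: ∫|R|² dx = 0.16438, and ∫R*·V(x)·R dx = 5.6884, so ⟨V⟩ = 5.6884 / 0.16438.
⟨V⟩ = 34.605.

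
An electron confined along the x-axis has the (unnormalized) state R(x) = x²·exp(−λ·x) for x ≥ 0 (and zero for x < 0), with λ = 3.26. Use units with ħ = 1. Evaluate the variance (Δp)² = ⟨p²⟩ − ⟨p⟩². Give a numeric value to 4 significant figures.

3.543

Compute ⟨p⟩ and ⟨p²⟩ separately; (Δp)² = ⟨p²⟩ − ⟨p⟩².
Differentiate x²·exp(−λ·x) with the product rule; every integrand then reduces to terms xʲ·e^(−2λx) on [0, ∞), with ∫₀^∞ xʲ·e^(−2λx) dx = j!/(2λ)^(j+1).
Normalization: ∫|R|² dx = 0.0020369.
⟨p⟩ = 0.0000 and ⟨p²⟩ = 3.5425.
(Δp)² = 3.5425 − (0.0000)² = 3.5425.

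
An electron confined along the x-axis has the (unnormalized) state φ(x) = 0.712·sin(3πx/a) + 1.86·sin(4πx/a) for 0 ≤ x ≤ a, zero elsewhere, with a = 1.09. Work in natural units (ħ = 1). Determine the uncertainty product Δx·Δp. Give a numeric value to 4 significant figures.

3.047

Δx = √(⟨x²⟩−⟨x⟩²), Δp = √(⟨p²⟩−⟨p⟩²).
On 0 ≤ x ≤ a (j ≠ l): ∫sin²(jπx/a) dx = a/2, ∫sin(jπx/a)·sin(lπx/a) dx = 0; diagonal moments ∫x·sin²(jπx/a) dx = a²/4, ∫x²·sin²(jπx/a) dx = a³·(1/6 − 1/(4j²π²)); cross terms ∫x·sin(jπx/a)·sin(lπx/a) dx = 0 for j + l even and −4jla²/(π²(j² − l²)²) for j + l odd, ∫x²·sin(jπx/a)·sin(lπx/a) dx = (−1)^(j+l)·4jla³/(π²(j² − l²)²); higher powers the same way via product-to-sum and parts. d²/dx² sin(jπx/a) = −(jπ/a)²·sin(jπx/a); on 0 ≤ x ≤ a, ∫sin²(jπx/a) dx = a/2 and ∫sin(jπx/a)·sin(lπx/a) dx = 0 for j ≠ l, so only diagonal terms survive in ∫|φ|² and ∫φ·φ″; ∫φ·φ′ dx = [φ²/2] between the walls = 0.
Normalization: ∫|φ|² dx = 2.1618.
⟨x⟩ = 0.40052, ⟨x²⟩ = 0.23441 ⇒ Δx = 0.27202.
⟨p⟩ = 0.0000, ⟨p²⟩ = 125.48 ⇒ Δp = 11.202.
Δx·Δp = 3.0472.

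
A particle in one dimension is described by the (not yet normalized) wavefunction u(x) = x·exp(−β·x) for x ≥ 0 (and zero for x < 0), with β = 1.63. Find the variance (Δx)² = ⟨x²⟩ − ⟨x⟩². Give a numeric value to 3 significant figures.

Compute ⟨x⟩ and ⟨x²⟩ separately, then (Δx)² = ⟨x²⟩ − ⟨x⟩².
Every integrand reduces to terms xʲ·e^(−2βx) on [0, ∞); use ∫₀^∞ xʲ·e^(−2βx) dx = j!/(2β)^(j+1).
Normalization: ∫|u|² dx = 0.057727.
⟨x⟩ = 0.92025 and ⟨x²⟩ = 1.1291.
(Δx)² = 1.1291 − (0.92025)² = 0.28228.

0.282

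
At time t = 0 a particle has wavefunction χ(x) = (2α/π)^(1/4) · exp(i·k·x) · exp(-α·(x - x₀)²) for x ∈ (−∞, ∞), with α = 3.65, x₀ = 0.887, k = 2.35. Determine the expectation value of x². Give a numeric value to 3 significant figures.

0.855

⟨x²⟩ = ∫ x²·|χ|² dx (integrals over the domain).
Gaussian moments (u = x − x₀): ∫u^(2j)·e^(−2αu²) du = (2j−1)!!/(4α)^j · √(π/(2α)), odd powers integrate to 0; here √(π/(2α)) = 0.65601.
⟨x²⟩ = 0.85526.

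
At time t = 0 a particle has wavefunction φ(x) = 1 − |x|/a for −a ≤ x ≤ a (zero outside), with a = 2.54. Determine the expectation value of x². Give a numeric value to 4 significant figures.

⟨x²⟩ = ∫ x²·|φ|² dx / ∫|φ|² dx (integrals over the domain).
φ is even, so ∫ over [−a, a] = 2∫₀ᵃ with φ = 1 − x/a there: ∫₀ᵃ (1 − x/a)² dx = a/3, ∫₀ᵃ x²(1 − x/a)² dx = a³/30, ∫₀ᵃ x⁴(1 − x/a)² dx = a⁵/105.
State is unnormalized: ∫|φ|² dx = 1.6933, and ∫φ*·x²·φ dx = 1.0925, so ⟨x²⟩ = 1.0925 / 1.6933.
⟨x²⟩ = 0.64516.

0.6452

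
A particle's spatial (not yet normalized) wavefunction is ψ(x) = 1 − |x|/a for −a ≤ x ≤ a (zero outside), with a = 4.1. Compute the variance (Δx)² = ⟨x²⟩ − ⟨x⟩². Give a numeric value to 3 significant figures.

Compute ⟨x⟩ and ⟨x²⟩ separately, then (Δx)² = ⟨x²⟩ − ⟨x⟩².
ψ is even, so ∫ over [−a, a] = 2∫₀ᵃ with ψ = 1 − x/a there: ∫₀ᵃ (1 − x/a)² dx = a/3, ∫₀ᵃ x²(1 − x/a)² dx = a³/30, ∫₀ᵃ x⁴(1 − x/a)² dx = a⁵/105.
Normalization: ∫|ψ|² dx = 2.7333.
⟨x⟩ = 0.0000 and ⟨x²⟩ = 1.6810.
(Δx)² = 1.6810 − (0.0000)² = 1.6810.

1.68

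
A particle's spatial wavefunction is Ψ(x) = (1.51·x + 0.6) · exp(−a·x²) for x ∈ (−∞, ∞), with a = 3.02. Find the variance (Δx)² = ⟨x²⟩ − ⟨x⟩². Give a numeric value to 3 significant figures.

0.0650

Compute ⟨x⟩ and ⟨x²⟩ separately, then (Δx)² = ⟨x²⟩ − ⟨x⟩².
Expand each integrand as polynomial × e^(−2ax²) and use ∫x^(2j)·e^(−2ax²) dx = (2j−1)!!/(4a)^j · √(π/(2a)), odd powers → 0; here √(π/(2a)) = 0.72120.
Normalization: ∫|Ψ|² dx = 0.39576.
⟨x⟩ = 0.27335 and ⟨x²⟩ = 0.13973.
(Δx)² = 0.13973 − (0.27335)² = 0.065010.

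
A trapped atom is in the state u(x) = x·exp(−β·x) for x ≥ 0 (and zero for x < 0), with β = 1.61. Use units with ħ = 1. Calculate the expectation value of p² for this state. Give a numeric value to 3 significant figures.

2.59

p² u = −ħ² d²u/dx²; ⟨p²⟩ = −ħ² ∫ u*·u'' dx / ∫|u|² dx.
Differentiate x·exp(−β·x) with the product rule; every integrand then reduces to terms xʲ·e^(−2βx) on [0, ∞), with ∫₀^∞ xʲ·e^(−2βx) dx = j!/(2β)^(j+1).
State is unnormalized: ∫|u|² dx = 0.059905, and ∫u*·(−ħ² u'') dx = 0.15528, so ⟨p²⟩ = 0.15528 / 0.059905.
⟨p²⟩ = 2.5921.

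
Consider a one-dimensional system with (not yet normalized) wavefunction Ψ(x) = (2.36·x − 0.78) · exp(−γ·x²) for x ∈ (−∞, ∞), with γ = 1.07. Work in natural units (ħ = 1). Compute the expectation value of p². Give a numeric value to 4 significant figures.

2.528

p² Ψ = −ħ² d²Ψ/dx²; ⟨p²⟩ = −ħ² ∫ Ψ*·Ψ'' dx / ∫|Ψ|² dx.
Expand each integrand as polynomial × e^(−2γx²) and use ∫x^(2j)·e^(−2γx²) dx = (2j−1)!!/(4γ)^j · √(π/(2γ)), odd powers → 0; here √(π/(2γ)) = 1.2116. Differentiate with the product rule, d/dx e^(−γx²) = −2γx·e^(−γx²).
State is unnormalized: ∫|Ψ|² dx = 2.3138, and ∫Ψ*·(−ħ² Ψ'') dx = 5.8500, so ⟨p²⟩ = 5.8500 / 2.3138.
⟨p²⟩ = 2.5282.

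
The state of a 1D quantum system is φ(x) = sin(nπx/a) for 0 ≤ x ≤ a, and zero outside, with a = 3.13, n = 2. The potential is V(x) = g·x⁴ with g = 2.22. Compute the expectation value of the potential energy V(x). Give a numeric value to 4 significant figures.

⟨V⟩ = ∫ V(x)·|φ|² dx / ∫|φ|² dx.
With sin²θ = (1 − cos2θ)/2 on 0 ≤ x ≤ a: ∫sin²(nπx/a) dx = a/2, ∫x·sin²(nπx/a) dx = a²/4, ∫x²·sin²(nπx/a) dx = a³·(1/6 − 1/(4n²π²)); higher powers xᵏ the same way, integrating xᵏ·cos(2nπx/a) by parts.
State is unnormalized: ∫|φ|² dx = 1.5650, and ∫φ*·V(x)·φ dx = 58.566, so ⟨V⟩ = 58.566 / 1.5650.
⟨V⟩ = 37.423.

37.42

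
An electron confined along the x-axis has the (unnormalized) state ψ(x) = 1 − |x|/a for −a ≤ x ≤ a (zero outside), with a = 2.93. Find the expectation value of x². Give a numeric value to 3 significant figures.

⟨x²⟩ = ∫ x²·|ψ|² dx / ∫|ψ|² dx (integrals over the domain).
ψ is even, so ∫ over [−a, a] = 2∫₀ᵃ with ψ = 1 − x/a there: ∫₀ᵃ (1 − x/a)² dx = a/3, ∫₀ᵃ x²(1 − x/a)² dx = a³/30, ∫₀ᵃ x⁴(1 − x/a)² dx = a⁵/105.
State is unnormalized: ∫|ψ|² dx = 1.9533, and ∫ψ*·x²·ψ dx = 1.6769, so ⟨x²⟩ = 1.6769 / 1.9533.
⟨x²⟩ = 0.85849.

0.858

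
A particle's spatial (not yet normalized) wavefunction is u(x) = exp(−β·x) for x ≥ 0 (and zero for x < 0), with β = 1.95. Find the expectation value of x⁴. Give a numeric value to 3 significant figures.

0.104

⟨x⁴⟩ = ∫ x⁴·|u|² dx / ∫|u|² dx (integrals over the domain).
Every integrand reduces to terms xʲ·e^(−2βx) on [0, ∞); use ∫₀^∞ xʲ·e^(−2βx) dx = j!/(2β)^(j+1).
State is unnormalized: ∫|u|² dx = 0.25641, and ∫u*·x⁴·u dx = 0.026600, so ⟨x⁴⟩ = 0.026600 / 0.25641.
⟨x⁴⟩ = 0.10374.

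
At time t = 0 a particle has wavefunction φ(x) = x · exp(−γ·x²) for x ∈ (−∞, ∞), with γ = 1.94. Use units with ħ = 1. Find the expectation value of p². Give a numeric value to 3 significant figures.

p² φ = −ħ² d²φ/dx²; ⟨p²⟩ = −ħ² ∫ φ*·φ'' dx / ∫|φ|² dx.
Expand each integrand as polynomial × e^(−2γx²) and use ∫x^(2j)·e^(−2γx²) dx = (2j−1)!!/(4γ)^j · √(π/(2γ)), odd powers → 0; here √(π/(2γ)) = 0.89983. Differentiate with the product rule, d/dx e^(−γx²) = −2γx·e^(−γx²).
State is unnormalized: ∫|φ|² dx = 0.11596, and ∫φ*·(−ħ² φ'') dx = 0.67487, so ⟨p²⟩ = 0.67487 / 0.11596.
⟨p²⟩ = 5.8200.

5.82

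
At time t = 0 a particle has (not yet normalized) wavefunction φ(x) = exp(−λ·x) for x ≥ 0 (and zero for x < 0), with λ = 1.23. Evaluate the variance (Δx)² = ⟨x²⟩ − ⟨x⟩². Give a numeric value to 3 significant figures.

0.165

Compute ⟨x⟩ and ⟨x²⟩ separately, then (Δx)² = ⟨x²⟩ − ⟨x⟩².
Every integrand reduces to terms xʲ·e^(−2λx) on [0, ∞); use ∫₀^∞ xʲ·e^(−2λx) dx = j!/(2λ)^(j+1).
Normalization: ∫|φ|² dx = 0.40650.
⟨x⟩ = 0.40650 and ⟨x²⟩ = 0.33049.
(Δx)² = 0.33049 − (0.40650)² = 0.16525.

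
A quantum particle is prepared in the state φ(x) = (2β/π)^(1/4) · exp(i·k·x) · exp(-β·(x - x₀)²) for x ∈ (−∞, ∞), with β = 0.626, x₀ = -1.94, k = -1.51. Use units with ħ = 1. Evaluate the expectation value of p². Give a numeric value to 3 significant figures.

p² φ = −ħ² d²φ/dx²; ⟨p²⟩ = −ħ² ∫ φ*·φ'' dx.
Gaussian moments (u = x − x₀): ∫u^(2j)·e^(−2βu²) du = (2j−1)!!/(4β)^j · √(π/(2β)), odd powers integrate to 0; here √(π/(2β)) = 1.5841. Derivatives: φ′ = (ik − 2βu)·φ, φ″ = ((ik − 2βu)² − 2β)·φ; the odd-in-u pieces drop out.
⟨p²⟩ = 2.9061.

2.91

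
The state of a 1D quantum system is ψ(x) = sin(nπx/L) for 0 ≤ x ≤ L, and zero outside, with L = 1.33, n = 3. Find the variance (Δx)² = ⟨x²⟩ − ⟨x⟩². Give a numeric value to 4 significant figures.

0.1375

Compute ⟨x⟩ and ⟨x²⟩ separately, then (Δx)² = ⟨x²⟩ − ⟨x⟩².
With sin²θ = (1 − cos2θ)/2 on 0 ≤ x ≤ L: ∫sin²(nπx/L) dx = L/2, ∫x·sin²(nπx/L) dx = L²/4, ∫x²·sin²(nπx/L) dx = L³·(1/6 − 1/(4n²π²)); higher powers xᵏ the same way, integrating xᵏ·cos(2nπx/L) by parts.
Normalization: ∫|ψ|² dx = 0.66500.
⟨x⟩ = 0.66500 and ⟨x²⟩ = 0.57968.
(Δx)² = 0.57968 − (0.66500)² = 0.13745.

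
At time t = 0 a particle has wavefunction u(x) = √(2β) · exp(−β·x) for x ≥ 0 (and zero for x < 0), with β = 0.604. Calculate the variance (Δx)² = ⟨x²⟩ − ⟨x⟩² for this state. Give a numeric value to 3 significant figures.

0.685

Compute ⟨x⟩ and ⟨x²⟩ separately, then (Δx)² = ⟨x²⟩ − ⟨x⟩².
Every integrand reduces to terms xʲ·e^(−2βx) on [0, ∞); use ∫₀^∞ xʲ·e^(−2βx) dx = j!/(2β)^(j+1).
⟨x⟩ = 0.82781 and ⟨x²⟩ = 1.3706.
(Δx)² = 1.3706 − (0.82781)² = 0.68528.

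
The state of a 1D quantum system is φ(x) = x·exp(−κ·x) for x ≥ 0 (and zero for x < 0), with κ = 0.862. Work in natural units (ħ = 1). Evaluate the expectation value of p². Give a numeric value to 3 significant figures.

p² φ = −ħ² d²φ/dx²; ⟨p²⟩ = −ħ² ∫ φ*·φ'' dx / ∫|φ|² dx.
Differentiate x·exp(−κ·x) with the product rule; every integrand then reduces to terms xʲ·e^(−2κx) on [0, ∞), with ∫₀^∞ xʲ·e^(−2κx) dx = j!/(2κ)^(j+1).
State is unnormalized: ∫|φ|² dx = 0.39032, and ∫φ*·(−ħ² φ'') dx = 0.29002, so ⟨p²⟩ = 0.29002 / 0.39032.
⟨p²⟩ = 0.74304.

0.743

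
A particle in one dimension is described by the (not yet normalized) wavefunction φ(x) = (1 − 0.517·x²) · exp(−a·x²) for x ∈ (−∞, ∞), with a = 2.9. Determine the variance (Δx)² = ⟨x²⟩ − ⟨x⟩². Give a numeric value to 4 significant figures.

Compute ⟨x⟩ and ⟨x²⟩ separately, then (Δx)² = ⟨x²⟩ − ⟨x⟩².
Expand each integrand as polynomial × e^(−2ax²) and use ∫x^(2j)·e^(−2ax²) dx = (2j−1)!!/(4a)^j · √(π/(2a)), odd powers → 0; here √(π/(2a)) = 0.73597.
Normalization: ∫|φ|² dx = 0.67475.
⟨x⟩ = 0.0000 and ⟨x²⟩ = 0.071685.
(Δx)² = 0.071685 − (0.0000)² = 0.071685.

0.07169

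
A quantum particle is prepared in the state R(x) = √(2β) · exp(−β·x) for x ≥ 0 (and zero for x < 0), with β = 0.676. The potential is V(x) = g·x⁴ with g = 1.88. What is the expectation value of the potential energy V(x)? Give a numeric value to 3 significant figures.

⟨V⟩ = ∫ V(x)·|R|² dx.
Every integrand reduces to terms xʲ·e^(−2βx) on [0, ∞); use ∫₀^∞ xʲ·e^(−2βx) dx = j!/(2β)^(j+1).
⟨V⟩ = 13.504.

13.5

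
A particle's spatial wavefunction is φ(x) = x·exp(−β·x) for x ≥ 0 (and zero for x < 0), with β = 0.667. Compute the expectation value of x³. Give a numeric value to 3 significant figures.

⟨x³⟩ = ∫ x³·|φ|² dx / ∫|φ|² dx (integrals over the domain).
Every integrand reduces to terms xʲ·e^(−2βx) on [0, ∞); use ∫₀^∞ xʲ·e^(−2βx) dx = j!/(2β)^(j+1).
State is unnormalized: ∫|φ|² dx = 0.84249, and ∫φ*·x³·φ dx = 21.293, so ⟨x³⟩ = 21.293 / 0.84249.
⟨x³⟩ = 25.275.

25.3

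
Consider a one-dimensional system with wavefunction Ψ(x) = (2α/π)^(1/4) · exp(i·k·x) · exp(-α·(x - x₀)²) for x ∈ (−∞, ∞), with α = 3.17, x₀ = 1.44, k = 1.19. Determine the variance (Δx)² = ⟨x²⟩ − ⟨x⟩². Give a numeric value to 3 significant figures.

Compute ⟨x⟩ and ⟨x²⟩ separately, then (Δx)² = ⟨x²⟩ − ⟨x⟩².
Gaussian moments (u = x − x₀): ∫u^(2j)·e^(−2αu²) du = (2j−1)!!/(4α)^j · √(π/(2α)), odd powers integrate to 0; here √(π/(2α)) = 0.70393.
⟨x⟩ = 1.4400 and ⟨x²⟩ = 2.1525.
(Δx)² = 2.1525 − (1.4400)² = 0.078864.

0.0789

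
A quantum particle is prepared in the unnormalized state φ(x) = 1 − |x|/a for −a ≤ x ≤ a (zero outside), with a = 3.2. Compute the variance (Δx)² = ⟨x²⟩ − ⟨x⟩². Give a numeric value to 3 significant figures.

1.02

Compute ⟨x⟩ and ⟨x²⟩ separately, then (Δx)² = ⟨x²⟩ − ⟨x⟩².
φ is even, so ∫ over [−a, a] = 2∫₀ᵃ with φ = 1 − x/a there: ∫₀ᵃ (1 − x/a)² dx = a/3, ∫₀ᵃ x²(1 − x/a)² dx = a³/30, ∫₀ᵃ x⁴(1 − x/a)² dx = a⁵/105.
Normalization: ∫|φ|² dx = 2.1333.
⟨x⟩ = 0.0000 and ⟨x²⟩ = 1.0240.
(Δx)² = 1.0240 − (0.0000)² = 1.0240.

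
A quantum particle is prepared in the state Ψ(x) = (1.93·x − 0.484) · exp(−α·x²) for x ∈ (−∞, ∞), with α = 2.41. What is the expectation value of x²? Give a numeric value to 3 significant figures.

⟨x²⟩ = ∫ x²·|Ψ|² dx / ∫|Ψ|² dx (integrals over the domain).
Expand each integrand as polynomial × e^(−2αx²) and use ∫x^(2j)·e^(−2αx²) dx = (2j−1)!!/(4α)^j · √(π/(2α)), odd powers → 0; here √(π/(2α)) = 0.80733.
State is unnormalized: ∫|Ψ|² dx = 0.50107, and ∫Ψ*·x²·Ψ dx = 0.11670, so ⟨x²⟩ = 0.11670 / 0.50107.
⟨x²⟩ = 0.23290.

0.233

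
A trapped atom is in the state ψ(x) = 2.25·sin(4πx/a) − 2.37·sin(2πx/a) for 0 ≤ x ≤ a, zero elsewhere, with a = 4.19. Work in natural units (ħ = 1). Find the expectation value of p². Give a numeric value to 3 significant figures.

p² ψ = −ħ² d²ψ/dx²; ⟨p²⟩ = −ħ² ∫ ψ*·ψ'' dx / ∫|ψ|² dx.
d²/dx² sin(jπx/a) = −(jπ/a)²·sin(jπx/a); on 0 ≤ x ≤ a, ∫sin²(jπx/a) dx = a/2 and ∫sin(jπx/a)·sin(lπx/a) dx = 0 for j ≠ l, so only diagonal terms survive in ∫|ψ|² and ∫ψ·ψ″; ∫ψ·ψ′ dx = [ψ²/2] between the walls = 0.
State is unnormalized: ∫|ψ|² dx = 22.373, and ∫ψ*·(−ħ² ψ'') dx = 121.86, so ⟨p²⟩ = 121.86 / 22.373.
⟨p²⟩ = 5.4466.

5.45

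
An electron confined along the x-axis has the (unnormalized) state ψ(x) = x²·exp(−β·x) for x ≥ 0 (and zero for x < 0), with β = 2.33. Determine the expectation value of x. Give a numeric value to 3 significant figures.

1.07

⟨x⟩ = ∫ x·|ψ|² dx / ∫|ψ|² dx (integrals over the domain).
Every integrand reduces to terms xʲ·e^(−2βx) on [0, ∞); use ∫₀^∞ xʲ·e^(−2βx) dx = j!/(2β)^(j+1).
State is unnormalized: ∫|ψ|² dx = 0.010921, and ∫ψ*·x·ψ dx = 0.011718, so ⟨x⟩ = 0.011718 / 0.010921.
⟨x⟩ = 1.0730.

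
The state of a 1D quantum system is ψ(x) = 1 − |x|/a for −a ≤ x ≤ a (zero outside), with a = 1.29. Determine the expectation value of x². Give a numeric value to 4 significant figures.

⟨x²⟩ = ∫ x²·|ψ|² dx / ∫|ψ|² dx (integrals over the domain).
ψ is even, so ∫ over [−a, a] = 2∫₀ᵃ with ψ = 1 − x/a there: ∫₀ᵃ (1 − x/a)² dx = a/3, ∫₀ᵃ x²(1 − x/a)² dx = a³/30, ∫₀ᵃ x⁴(1 − x/a)² dx = a⁵/105.
State is unnormalized: ∫|ψ|² dx = 0.86000, and ∫ψ*·x²·ψ dx = 0.14311, so ⟨x²⟩ = 0.14311 / 0.86000.
⟨x²⟩ = 0.16641.

0.1664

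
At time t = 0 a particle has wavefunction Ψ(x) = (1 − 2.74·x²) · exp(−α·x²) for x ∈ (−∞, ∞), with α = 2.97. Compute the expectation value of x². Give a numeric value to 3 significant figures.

⟨x²⟩ = ∫ x²·|Ψ|² dx / ∫|Ψ|² dx (integrals over the domain).
Expand each integrand as polynomial × e^(−2αx²) and use ∫x^(2j)·e^(−2αx²) dx = (2j−1)!!/(4α)^j · √(π/(2α)), odd powers → 0; here √(π/(2α)) = 0.72725.
State is unnormalized: ∫|Ψ|² dx = 0.50784, and ∫Ψ*·x²·Ψ dx = 0.025348, so ⟨x²⟩ = 0.025348 / 0.50784.
⟨x²⟩ = 0.049914.

0.0499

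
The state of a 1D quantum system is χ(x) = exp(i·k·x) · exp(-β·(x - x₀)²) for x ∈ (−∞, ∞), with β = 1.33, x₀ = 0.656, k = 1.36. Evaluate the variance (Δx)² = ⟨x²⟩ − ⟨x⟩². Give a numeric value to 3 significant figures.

Compute ⟨x⟩ and ⟨x²⟩ separately, then (Δx)² = ⟨x²⟩ − ⟨x⟩².
Gaussian moments (u = x − x₀): ∫u^(2j)·e^(−2βu²) du = (2j−1)!!/(4β)^j · √(π/(2β)), odd powers integrate to 0; here √(π/(2β)) = 1.0868.
Normalization: ∫|χ|² dx = 1.0868.
⟨x⟩ = 0.65600 and ⟨x²⟩ = 0.61831.
(Δx)² = 0.61831 − (0.65600)² = 0.18797.

0.188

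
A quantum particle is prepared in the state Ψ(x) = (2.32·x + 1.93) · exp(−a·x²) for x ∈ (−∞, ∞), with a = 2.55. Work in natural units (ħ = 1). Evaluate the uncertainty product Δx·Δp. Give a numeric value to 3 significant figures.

0.504

Δx = √(⟨x²⟩−⟨x⟩²), Δp = √(⟨p²⟩−⟨p⟩²).
Expand each integrand as polynomial × e^(−2ax²) and use ∫x^(2j)·e^(−2ax²) dx = (2j−1)!!/(4a)^j · √(π/(2a)), odd powers → 0; here √(π/(2a)) = 0.78486. Differentiate with the product rule, d/dx e^(−ax²) = −2ax·e^(−ax²).
Normalization: ∫|Ψ|² dx = 3.3377.
⟨x⟩ = 0.20645, ⟨x²⟩ = 0.12237 ⇒ Δx = 0.28239.
⟨p⟩ = 0.0000, ⟨p²⟩ = 3.1828 ⇒ Δp = 1.7841.
Δx·Δp = 0.50381.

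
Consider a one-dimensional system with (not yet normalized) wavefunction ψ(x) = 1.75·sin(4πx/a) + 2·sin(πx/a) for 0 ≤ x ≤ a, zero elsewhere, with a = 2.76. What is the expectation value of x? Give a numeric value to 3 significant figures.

1.34

⟨x⟩ = ∫ x·|ψ|² dx / ∫|ψ|² dx (integrals over the domain).
On 0 ≤ x ≤ a (j ≠ l): ∫sin²(jπx/a) dx = a/2, ∫sin(jπx/a)·sin(lπx/a) dx = 0; diagonal moments ∫x·sin²(jπx/a) dx = a²/4, ∫x²·sin²(jπx/a) dx = a³·(1/6 − 1/(4j²π²)); cross terms ∫x·sin(jπx/a)·sin(lπx/a) dx = 0 for j + l even and −4jla²/(π²(j² − l²)²) for j + l odd, ∫x²·sin(jπx/a)·sin(lπx/a) dx = (−1)^(j+l)·4jla³/(π²(j² − l²)²); higher powers the same way via product-to-sum and parts.
State is unnormalized: ∫|ψ|² dx = 9.7463, and ∫ψ*·x·ψ dx = 13.066, so ⟨x⟩ = 13.066 / 9.7463.
⟨x⟩ = 1.3406.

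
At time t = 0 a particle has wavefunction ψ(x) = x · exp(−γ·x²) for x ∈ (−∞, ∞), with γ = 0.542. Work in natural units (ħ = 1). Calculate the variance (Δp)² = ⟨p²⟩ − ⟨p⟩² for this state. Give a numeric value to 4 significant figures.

Compute ⟨p⟩ and ⟨p²⟩ separately; (Δp)² = ⟨p²⟩ − ⟨p⟩².
Expand each integrand as polynomial × e^(−2γx²) and use ∫x^(2j)·e^(−2γx²) dx = (2j−1)!!/(4γ)^j · √(π/(2γ)), odd powers → 0; here √(π/(2γ)) = 1.7024. Differentiate with the product rule, d/dx e^(−γx²) = −2γx·e^(−γx²).
Normalization: ∫|ψ|² dx = 0.78524.
⟨p⟩ = 0.0000 and ⟨p²⟩ = 1.6260.
(Δp)² = 1.6260 − (0.0000)² = 1.6260.

1.626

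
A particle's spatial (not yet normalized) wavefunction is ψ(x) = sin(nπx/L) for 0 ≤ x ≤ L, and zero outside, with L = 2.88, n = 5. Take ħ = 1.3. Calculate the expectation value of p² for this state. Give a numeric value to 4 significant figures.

p² ψ = −ħ² d²ψ/dx²; ⟨p²⟩ = −ħ² ∫ ψ*·ψ'' dx / ∫|ψ|² dx.
d/dx sin(nπx/L) = (nπ/L)·cos(nπx/L) and d²/dx² sin(nπx/L) = −(nπ/L)²·sin(nπx/L); on 0 ≤ x ≤ L, ∫sin²(nπx/L) dx = L/2 and ∫sin(nπx/L)·cos(nπx/L) dx = 0.
State is unnormalized: ∫|ψ|² dx = 1.4400, and ∫ψ*·(−ħ² ψ'') dx = 72.394, so ⟨p²⟩ = 72.394 / 1.4400.
⟨p²⟩ = 50.274.

50.27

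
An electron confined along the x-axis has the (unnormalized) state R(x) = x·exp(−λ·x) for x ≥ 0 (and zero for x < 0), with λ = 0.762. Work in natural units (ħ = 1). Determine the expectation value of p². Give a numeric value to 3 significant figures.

0.581

p² R = −ħ² d²R/dx²; ⟨p²⟩ = −ħ² ∫ R*·R'' dx / ∫|R|² dx.
Differentiate x·exp(−λ·x) with the product rule; every integrand then reduces to terms xʲ·e^(−2λx) on [0, ∞), with ∫₀^∞ xʲ·e^(−2λx) dx = j!/(2λ)^(j+1).
State is unnormalized: ∫|R|² dx = 0.56503, and ∫R*·(−ħ² R'') dx = 0.32808, so ⟨p²⟩ = 0.32808 / 0.56503.
⟨p²⟩ = 0.58064.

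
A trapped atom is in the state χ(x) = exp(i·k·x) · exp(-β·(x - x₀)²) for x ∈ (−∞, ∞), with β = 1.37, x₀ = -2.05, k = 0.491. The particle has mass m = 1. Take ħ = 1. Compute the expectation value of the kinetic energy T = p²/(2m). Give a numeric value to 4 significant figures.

T = −(ħ²/2m) d²/dx², so ⟨T⟩ = −(ħ²/2m) ∫ χ*·χ'' dx / ∫|χ|² dx; with m = 1.
Gaussian moments (u = x − x₀): ∫u^(2j)·e^(−2βu²) du = (2j−1)!!/(4β)^j · √(π/(2β)), odd powers integrate to 0; here √(π/(2β)) = 1.0708. Derivatives: χ′ = (ik − 2βu)·χ, χ″ = ((ik − 2βu)² − 2β)·χ; the odd-in-u pieces drop out.
State is unnormalized: ∫|χ|² dx = 1.0708, and ∫χ*·(−ħ²/2m · χ'') dx = 0.86256, so ⟨T⟩ = 0.86256 / 1.0708.
⟨T⟩ = 0.80554.

0.8055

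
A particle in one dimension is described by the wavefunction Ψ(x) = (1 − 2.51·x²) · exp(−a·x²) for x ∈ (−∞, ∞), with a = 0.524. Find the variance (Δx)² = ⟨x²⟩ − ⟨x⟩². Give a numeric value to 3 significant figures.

Compute ⟨x⟩ and ⟨x²⟩ separately, then (Δx)² = ⟨x²⟩ − ⟨x⟩².
Expand each integrand as polynomial × e^(−2ax²) and use ∫x^(2j)·e^(−2ax²) dx = (2j−1)!!/(4a)^j · √(π/(2a)), odd powers → 0; here √(π/(2a)) = 1.7314.
Normalization: ∫|Ψ|² dx = 5.0333.
⟨x⟩ = 0.0000 and ⟨x²⟩ = 2.5152.
(Δx)² = 2.5152 − (0.0000)² = 2.5152.

2.52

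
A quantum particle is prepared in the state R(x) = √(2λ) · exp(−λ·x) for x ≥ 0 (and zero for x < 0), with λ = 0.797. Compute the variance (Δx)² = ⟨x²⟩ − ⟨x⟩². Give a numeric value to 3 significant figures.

Compute ⟨x⟩ and ⟨x²⟩ separately, then (Δx)² = ⟨x²⟩ − ⟨x⟩².
Every integrand reduces to terms xʲ·e^(−2λx) on [0, ∞); use ∫₀^∞ xʲ·e^(−2λx) dx = j!/(2λ)^(j+1).
⟨x⟩ = 0.62735 and ⟨x²⟩ = 0.78714.
(Δx)² = 0.78714 − (0.62735)² = 0.39357.

0.394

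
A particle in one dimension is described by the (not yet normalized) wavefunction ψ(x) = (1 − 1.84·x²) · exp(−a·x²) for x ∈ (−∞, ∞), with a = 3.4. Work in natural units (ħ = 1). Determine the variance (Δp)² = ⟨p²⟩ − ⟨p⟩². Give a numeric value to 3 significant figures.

6.06

Compute ⟨p⟩ and ⟨p²⟩ separately; (Δp)² = ⟨p²⟩ − ⟨p⟩².
Expand each integrand as polynomial × e^(−2ax²) and use ∫x^(2j)·e^(−2ax²) dx = (2j−1)!!/(4a)^j · √(π/(2a)), odd powers → 0; here √(π/(2a)) = 0.67971. Differentiate with the product rule, d/dx e^(−ax²) = −2ax·e^(−ax²).
Normalization: ∫|ψ|² dx = 0.53311.
⟨p⟩ = 0.0000 and ⟨p²⟩ = 6.0634.
(Δp)² = 6.0634 − (0.0000)² = 6.0634.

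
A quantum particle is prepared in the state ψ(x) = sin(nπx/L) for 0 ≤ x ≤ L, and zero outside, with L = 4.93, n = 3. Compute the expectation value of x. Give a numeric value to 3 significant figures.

2.47

⟨x⟩ = ∫ x·|ψ|² dx / ∫|ψ|² dx (integrals over the domain).
With sin²θ = (1 − cos2θ)/2 on 0 ≤ x ≤ L: ∫sin²(nπx/L) dx = L/2, ∫x·sin²(nπx/L) dx = L²/4, ∫x²·sin²(nπx/L) dx = L³·(1/6 − 1/(4n²π²)); higher powers xᵏ the same way, integrating xᵏ·cos(2nπx/L) by parts.
State is unnormalized: ∫|ψ|² dx = 2.4650, and ∫ψ*·x·ψ dx = 6.0762, so ⟨x⟩ = 6.0762 / 2.4650.
⟨x⟩ = 2.4650.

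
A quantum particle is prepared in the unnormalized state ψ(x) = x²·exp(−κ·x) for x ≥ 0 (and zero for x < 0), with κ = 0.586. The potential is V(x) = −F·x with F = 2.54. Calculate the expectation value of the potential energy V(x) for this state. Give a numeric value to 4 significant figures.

⟨V⟩ = ∫ V(x)·|ψ|² dx / ∫|ψ|² dx.
Every integrand reduces to terms xʲ·e^(−2κx) on [0, ∞); use ∫₀^∞ xʲ·e^(−2κx) dx = j!/(2κ)^(j+1).
State is unnormalized: ∫|ψ|² dx = 10.854, and ∫ψ*·V(x)·ψ dx = -117.61, so ⟨V⟩ = -117.61 / 10.854.
⟨V⟩ = -10.836.

-10.84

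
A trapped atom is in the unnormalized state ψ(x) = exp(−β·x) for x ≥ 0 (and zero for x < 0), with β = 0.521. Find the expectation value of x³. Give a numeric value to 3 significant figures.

5.30

⟨x³⟩ = ∫ x³·|ψ|² dx / ∫|ψ|² dx (integrals over the domain).
Every integrand reduces to terms xʲ·e^(−2βx) on [0, ∞); use ∫₀^∞ xʲ·e^(−2βx) dx = j!/(2β)^(j+1).
State is unnormalized: ∫|ψ|² dx = 0.95969, and ∫ψ*·x³·ψ dx = 5.0896, so ⟨x³⟩ = 5.0896 / 0.95969.
⟨x³⟩ = 5.3033.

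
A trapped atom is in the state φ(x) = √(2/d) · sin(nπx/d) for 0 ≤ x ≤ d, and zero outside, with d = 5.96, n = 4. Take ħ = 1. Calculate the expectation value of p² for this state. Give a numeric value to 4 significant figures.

4.446

p² φ = −ħ² d²φ/dx²; ⟨p²⟩ = −ħ² ∫ φ*·φ'' dx.
d/dx sin(nπx/d) = (nπ/d)·cos(nπx/d) and d²/dx² sin(nπx/d) = −(nπ/d)²·sin(nπx/d); on 0 ≤ x ≤ d, ∫sin²(nπx/d) dx = d/2 and ∫sin(nπx/d)·cos(nπx/d) dx = 0.
⟨p²⟩ = 4.4456.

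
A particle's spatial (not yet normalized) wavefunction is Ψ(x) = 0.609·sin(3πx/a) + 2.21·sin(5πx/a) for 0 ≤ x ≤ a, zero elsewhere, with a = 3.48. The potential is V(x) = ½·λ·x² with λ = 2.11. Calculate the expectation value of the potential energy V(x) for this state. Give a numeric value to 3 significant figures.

4.54

⟨V⟩ = ∫ V(x)·|Ψ|² dx / ∫|Ψ|² dx.
On 0 ≤ x ≤ a (j ≠ l): ∫sin²(jπx/a) dx = a/2, ∫sin(jπx/a)·sin(lπx/a) dx = 0; diagonal moments ∫x·sin²(jπx/a) dx = a²/4, ∫x²·sin²(jπx/a) dx = a³·(1/6 − 1/(4j²π²)); cross terms ∫x·sin(jπx/a)·sin(lπx/a) dx = 0 for j + l even and −4jla²/(π²(j² − l²)²) for j + l odd, ∫x²·sin(jπx/a)·sin(lπx/a) dx = (−1)^(j+l)·4jla³/(π²(j² − l²)²); higher powers the same way via product-to-sum and parts.
State is unnormalized: ∫|Ψ|² dx = 9.1437, and ∫Ψ*·V(x)·Ψ dx = 41.517, so ⟨V⟩ = 41.517 / 9.1437.
⟨V⟩ = 4.5405.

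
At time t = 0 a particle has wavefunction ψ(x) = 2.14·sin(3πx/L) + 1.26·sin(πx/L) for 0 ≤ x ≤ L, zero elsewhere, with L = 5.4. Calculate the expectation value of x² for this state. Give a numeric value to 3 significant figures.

10.2

⟨x²⟩ = ∫ x²·|ψ|² dx / ∫|ψ|² dx (integrals over the domain).
On 0 ≤ x ≤ L (j ≠ l): ∫sin²(jπx/L) dx = L/2, ∫sin(jπx/L)·sin(lπx/L) dx = 0; diagonal moments ∫x·sin²(jπx/L) dx = L²/4, ∫x²·sin²(jπx/L) dx = L³·(1/6 − 1/(4j²π²)); cross terms ∫x·sin(jπx/L)·sin(lπx/L) dx = 0 for j + l even and −4jlL²/(π²(j² − l²)²) for j + l odd, ∫x²·sin(jπx/L)·sin(lπx/L) dx = (−1)^(j+l)·4jlL³/(π²(j² − l²)²); higher powers the same way via product-to-sum and parts.
State is unnormalized: ∫|ψ|² dx = 16.651, and ∫ψ*·x²·ψ dx = 169.62, so ⟨x²⟩ = 169.62 / 16.651.
⟨x²⟩ = 10.187.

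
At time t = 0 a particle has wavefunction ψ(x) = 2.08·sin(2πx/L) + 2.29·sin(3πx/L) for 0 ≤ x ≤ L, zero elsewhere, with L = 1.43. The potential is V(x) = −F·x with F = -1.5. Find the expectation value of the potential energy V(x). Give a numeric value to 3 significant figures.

0.657

⟨V⟩ = ∫ V(x)·|ψ|² dx / ∫|ψ|² dx.
On 0 ≤ x ≤ L (j ≠ l): ∫sin²(jπx/L) dx = L/2, ∫sin(jπx/L)·sin(lπx/L) dx = 0; diagonal moments ∫x·sin²(jπx/L) dx = L²/4, ∫x²·sin²(jπx/L) dx = L³·(1/6 − 1/(4j²π²)); cross terms ∫x·sin(jπx/L)·sin(lπx/L) dx = 0 for j + l even and −4jlL²/(π²(j² − l²)²) for j + l odd, ∫x²·sin(jπx/L)·sin(lπx/L) dx = (−1)^(j+l)·4jlL³/(π²(j² − l²)²); higher powers the same way via product-to-sum and parts.
State is unnormalized: ∫|ψ|² dx = 6.8429, and ∫ψ*·V(x)·ψ dx = 4.4968, so ⟨V⟩ = 4.4968 / 6.8429.
⟨V⟩ = 0.65714.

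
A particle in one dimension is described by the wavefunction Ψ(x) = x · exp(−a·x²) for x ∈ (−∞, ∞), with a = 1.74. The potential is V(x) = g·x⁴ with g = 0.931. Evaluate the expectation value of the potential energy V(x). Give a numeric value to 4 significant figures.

⟨V⟩ = ∫ V(x)·|Ψ|² dx / ∫|Ψ|² dx.
Expand each integrand as polynomial × e^(−2ax²) and use ∫x^(2j)·e^(−2ax²) dx = (2j−1)!!/(4a)^j · √(π/(2a)), odd powers → 0; here √(π/(2a)) = 0.95013.
State is unnormalized: ∫|Ψ|² dx = 0.13651, and ∫Ψ*·V(x)·Ψ dx = 0.039355, so ⟨V⟩ = 0.039355 / 0.13651.
⟨V⟩ = 0.28829.

0.2883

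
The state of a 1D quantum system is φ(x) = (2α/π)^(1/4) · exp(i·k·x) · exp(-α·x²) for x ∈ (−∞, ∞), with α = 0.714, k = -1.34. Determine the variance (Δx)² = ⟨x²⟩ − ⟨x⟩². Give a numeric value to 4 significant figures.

0.3501

Compute ⟨x⟩ and ⟨x²⟩ separately, then (Δx)² = ⟨x²⟩ − ⟨x⟩².
Gaussian moments: ∫x^(2j)·e^(−2αx²) dx = (2j−1)!!/(4α)^j · √(π/(2α)), odd powers integrate to 0; here √(π/(2α)) = 1.4832.
⟨x⟩ = 0.0000 and ⟨x²⟩ = 0.35014.
(Δx)² = 0.35014 − (0.0000)² = 0.35014.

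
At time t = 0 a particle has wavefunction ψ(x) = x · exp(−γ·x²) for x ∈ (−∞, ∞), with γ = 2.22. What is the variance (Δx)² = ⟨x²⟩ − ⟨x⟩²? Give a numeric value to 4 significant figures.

Compute ⟨x⟩ and ⟨x²⟩ separately, then (Δx)² = ⟨x²⟩ − ⟨x⟩².
Expand each integrand as polynomial × e^(−2γx²) and use ∫x^(2j)·e^(−2γx²) dx = (2j−1)!!/(4γ)^j · √(π/(2γ)), odd powers → 0; here √(π/(2γ)) = 0.84117.
Normalization: ∫|ψ|² dx = 0.094726.
⟨x⟩ = 0.0000 and ⟨x²⟩ = 0.33784.
(Δx)² = 0.33784 − (0.0000)² = 0.33784.

0.3378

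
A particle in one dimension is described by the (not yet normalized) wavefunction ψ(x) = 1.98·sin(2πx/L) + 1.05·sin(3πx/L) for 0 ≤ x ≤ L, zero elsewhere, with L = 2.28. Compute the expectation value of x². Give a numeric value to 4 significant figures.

⟨x²⟩ = ∫ x²·|ψ|² dx / ∫|ψ|² dx (integrals over the domain).
On 0 ≤ x ≤ L (j ≠ l): ∫sin²(jπx/L) dx = L/2, ∫sin(jπx/L)·sin(lπx/L) dx = 0; diagonal moments ∫x·sin²(jπx/L) dx = L²/4, ∫x²·sin²(jπx/L) dx = L³·(1/6 − 1/(4j²π²)); cross terms ∫x·sin(jπx/L)·sin(lπx/L) dx = 0 for j + l even and −4jlL²/(π²(j² − l²)²) for j + l odd, ∫x²·sin(jπx/L)·sin(lπx/L) dx = (−1)^(j+l)·4jlL³/(π²(j² − l²)²); higher powers the same way via product-to-sum and parts.
State is unnormalized: ∫|ψ|² dx = 5.7261, and ∫ψ*·x²·ψ dx = 4.7976, so ⟨x²⟩ = 4.7976 / 5.7261.
⟨x²⟩ = 0.83784.

0.8378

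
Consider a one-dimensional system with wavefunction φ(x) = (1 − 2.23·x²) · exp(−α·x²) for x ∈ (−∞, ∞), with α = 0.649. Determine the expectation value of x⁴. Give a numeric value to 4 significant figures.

⟨x⁴⟩ = ∫ x⁴·|φ|² dx / ∫|φ|² dx (integrals over the domain).
Expand each integrand as polynomial × e^(−2αx²) and use ∫x^(2j)·e^(−2αx²) dx = (2j−1)!!/(4α)^j · √(π/(2α)), odd powers → 0; here √(π/(2α)) = 1.5557.
State is unnormalized: ∫|φ|² dx = 2.3269, and ∫φ*·x⁴·φ dx = 12.630, so ⟨x⁴⟩ = 12.630 / 2.3269.
⟨x⁴⟩ = 5.4277.

5.428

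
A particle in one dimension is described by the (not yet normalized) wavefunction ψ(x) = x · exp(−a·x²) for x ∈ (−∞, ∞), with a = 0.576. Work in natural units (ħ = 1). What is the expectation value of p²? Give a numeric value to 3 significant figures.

p² ψ = −ħ² d²ψ/dx²; ⟨p²⟩ = −ħ² ∫ ψ*·ψ'' dx / ∫|ψ|² dx.
Expand each integrand as polynomial × e^(−2ax²) and use ∫x^(2j)·e^(−2ax²) dx = (2j−1)!!/(4a)^j · √(π/(2a)), odd powers → 0; here √(π/(2a)) = 1.6514. Differentiate with the product rule, d/dx e^(−ax²) = −2ax·e^(−ax²).
State is unnormalized: ∫|ψ|² dx = 0.71675, and ∫ψ*·(−ħ² ψ'') dx = 1.2385, so ⟨p²⟩ = 1.2385 / 0.71675.
⟨p²⟩ = 1.7280.

1.73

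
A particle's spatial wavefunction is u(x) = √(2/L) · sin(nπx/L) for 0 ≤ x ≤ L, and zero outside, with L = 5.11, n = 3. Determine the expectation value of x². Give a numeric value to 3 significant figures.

8.56

⟨x²⟩ = ∫ x²·|u|² dx (integrals over the domain).
With sin²θ = (1 − cos2θ)/2 on 0 ≤ x ≤ L: ∫sin²(nπx/L) dx = L/2, ∫x·sin²(nπx/L) dx = L²/4, ∫x²·sin²(nπx/L) dx = L³·(1/6 − 1/(4n²π²)); higher powers xᵏ the same way, integrating xᵏ·cos(2nπx/L) by parts.
⟨x²⟩ = 8.5570.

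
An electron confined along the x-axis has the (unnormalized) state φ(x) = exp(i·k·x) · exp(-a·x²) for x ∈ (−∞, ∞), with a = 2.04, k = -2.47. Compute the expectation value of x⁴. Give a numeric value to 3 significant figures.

⟨x⁴⟩ = ∫ x⁴·|φ|² dx / ∫|φ|² dx (integrals over the domain).
Gaussian moments: ∫x^(2j)·e^(−2ax²) dx = (2j−1)!!/(4a)^j · √(π/(2a)), odd powers integrate to 0; here √(π/(2a)) = 0.87750.
State is unnormalized: ∫|φ|² dx = 0.87750, and ∫φ*·x⁴·φ dx = 0.039535, so ⟨x⁴⟩ = 0.039535 / 0.87750.
⟨x⁴⟩ = 0.045055.

0.0451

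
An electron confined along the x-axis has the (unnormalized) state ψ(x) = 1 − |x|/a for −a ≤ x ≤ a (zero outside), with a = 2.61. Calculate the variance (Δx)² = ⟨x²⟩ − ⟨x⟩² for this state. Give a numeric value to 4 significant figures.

0.6812

Compute ⟨x⟩ and ⟨x²⟩ separately, then (Δx)² = ⟨x²⟩ − ⟨x⟩².
ψ is even, so ∫ over [−a, a] = 2∫₀ᵃ with ψ = 1 − x/a there: ∫₀ᵃ (1 − x/a)² dx = a/3, ∫₀ᵃ x²(1 − x/a)² dx = a³/30, ∫₀ᵃ x⁴(1 − x/a)² dx = a⁵/105.
Normalization: ∫|ψ|² dx = 1.7400.
⟨x⟩ = 0.0000 and ⟨x²⟩ = 0.68121.
(Δx)² = 0.68121 − (0.0000)² = 0.68121.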